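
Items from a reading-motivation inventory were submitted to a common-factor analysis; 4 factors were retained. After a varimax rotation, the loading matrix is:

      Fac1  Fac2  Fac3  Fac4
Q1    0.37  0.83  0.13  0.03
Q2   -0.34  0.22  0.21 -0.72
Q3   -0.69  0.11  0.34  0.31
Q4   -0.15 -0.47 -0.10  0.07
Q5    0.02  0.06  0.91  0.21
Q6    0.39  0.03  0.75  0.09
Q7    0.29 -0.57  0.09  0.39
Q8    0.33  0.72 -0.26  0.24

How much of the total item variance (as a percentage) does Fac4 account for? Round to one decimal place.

SS loadings for Fac4 = 0.03² + (-0.72)² + 0.31² + 0.07² + 0.21² + 0.09² + 0.39² + 0.24² = 0.8822
With 8 standardized items, total variance = 8. Proportion = 0.8822/8 = 0.1103 → 11.03%.

11.0%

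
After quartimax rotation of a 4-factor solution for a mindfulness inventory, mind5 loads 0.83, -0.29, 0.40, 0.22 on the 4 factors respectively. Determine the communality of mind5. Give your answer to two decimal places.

h² = 0.83² + (-0.29)² + 0.40² + 0.22² = 0.6889 + 0.0841 + 0.1600 + 0.0484 = 0.9814

0.98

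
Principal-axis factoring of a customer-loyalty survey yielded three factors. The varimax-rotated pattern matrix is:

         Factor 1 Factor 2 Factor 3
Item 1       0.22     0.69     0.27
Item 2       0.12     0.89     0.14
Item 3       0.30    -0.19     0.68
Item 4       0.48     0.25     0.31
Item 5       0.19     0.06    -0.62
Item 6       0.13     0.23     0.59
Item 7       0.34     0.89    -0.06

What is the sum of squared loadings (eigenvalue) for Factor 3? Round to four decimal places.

1.3871

SS loadings for Factor 3 = 0.27² + 0.14² + 0.68² + 0.31² + (-0.62)² + 0.59² + (-0.06)² = 0.0729 + 0.0196 + 0.4624 + 0.0961 + 0.3844 + 0.3481 + 0.0036 = 1.3871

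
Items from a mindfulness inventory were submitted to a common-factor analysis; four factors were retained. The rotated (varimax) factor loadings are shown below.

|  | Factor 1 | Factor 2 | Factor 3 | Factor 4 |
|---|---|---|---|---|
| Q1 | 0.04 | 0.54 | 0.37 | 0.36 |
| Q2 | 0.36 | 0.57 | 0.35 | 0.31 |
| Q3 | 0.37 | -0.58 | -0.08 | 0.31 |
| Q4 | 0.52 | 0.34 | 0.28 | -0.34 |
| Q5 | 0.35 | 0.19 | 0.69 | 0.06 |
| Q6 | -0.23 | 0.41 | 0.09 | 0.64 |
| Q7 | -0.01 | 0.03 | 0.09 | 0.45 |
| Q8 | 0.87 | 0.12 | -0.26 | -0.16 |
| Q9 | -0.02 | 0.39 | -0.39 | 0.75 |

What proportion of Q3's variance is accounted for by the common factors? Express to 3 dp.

0.576

h² = 0.37² + (-0.58)² + (-0.08)² + 0.31² = 0.1369 + 0.3364 + 0.0064 + 0.0961 = 0.5758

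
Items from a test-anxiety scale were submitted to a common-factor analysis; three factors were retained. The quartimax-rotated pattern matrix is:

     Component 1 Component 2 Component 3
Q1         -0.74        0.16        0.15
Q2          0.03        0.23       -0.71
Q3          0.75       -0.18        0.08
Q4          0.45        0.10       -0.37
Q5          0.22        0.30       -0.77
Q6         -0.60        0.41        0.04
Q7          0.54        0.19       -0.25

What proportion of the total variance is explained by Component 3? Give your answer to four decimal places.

SS loadings for Component 3 = 0.15² + (-0.71)² + 0.08² + (-0.37)² + (-0.77)² + 0.04² + (-0.25)² = 1.3269
Proportion of variance = 1.3269 / 7 = 0.1896.

0.1896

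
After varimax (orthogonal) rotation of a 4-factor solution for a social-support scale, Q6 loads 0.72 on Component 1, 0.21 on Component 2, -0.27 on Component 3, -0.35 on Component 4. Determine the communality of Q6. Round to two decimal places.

h² = 0.72² + 0.21² + (-0.27)² + (-0.35)² = 0.5184 + 0.0441 + 0.0729 + 0.1225 = 0.7579

0.76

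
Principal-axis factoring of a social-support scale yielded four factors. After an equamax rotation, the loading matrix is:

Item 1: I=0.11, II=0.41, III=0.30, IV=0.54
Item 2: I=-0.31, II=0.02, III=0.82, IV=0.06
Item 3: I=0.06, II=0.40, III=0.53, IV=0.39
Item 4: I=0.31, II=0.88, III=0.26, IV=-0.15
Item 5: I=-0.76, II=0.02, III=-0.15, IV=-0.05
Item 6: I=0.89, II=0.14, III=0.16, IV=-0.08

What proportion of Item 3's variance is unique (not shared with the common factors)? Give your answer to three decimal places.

0.403

h² = 0.06² + 0.40² + 0.53² + 0.39² = 0.0036 + 0.1600 + 0.2809 + 0.1521 = 0.5966
Uniqueness u² = 1 − h² = 1 − 0.5966 = 0.4034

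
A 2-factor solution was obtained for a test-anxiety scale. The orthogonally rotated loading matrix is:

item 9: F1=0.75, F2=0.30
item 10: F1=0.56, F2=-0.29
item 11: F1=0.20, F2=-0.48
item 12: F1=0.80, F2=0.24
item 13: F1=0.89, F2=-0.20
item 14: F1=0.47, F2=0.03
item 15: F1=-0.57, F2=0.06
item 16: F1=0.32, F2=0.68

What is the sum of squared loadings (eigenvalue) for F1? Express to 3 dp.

SS loadings for F1 = 0.75² + 0.56² + 0.20² + 0.80² + 0.89² + 0.47² + (-0.57)² + 0.32² = 0.5625 + 0.3136 + 0.0400 + 0.6400 + 0.7921 + 0.2209 + 0.3249 + 0.1024 = 2.9964

2.996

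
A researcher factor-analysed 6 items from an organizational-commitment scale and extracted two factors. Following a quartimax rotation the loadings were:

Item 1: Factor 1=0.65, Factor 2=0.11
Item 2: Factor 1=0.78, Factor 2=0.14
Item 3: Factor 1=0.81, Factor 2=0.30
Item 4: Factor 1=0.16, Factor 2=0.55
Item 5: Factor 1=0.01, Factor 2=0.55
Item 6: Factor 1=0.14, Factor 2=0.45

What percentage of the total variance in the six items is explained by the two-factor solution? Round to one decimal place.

SS loadings by factor: 1.7323, 0.9292; total = 2.6615.
Total variance with 6 standardized items is 6, so the solution explains 2.6615/6 = 0.4436 = 44.36%.

44.4%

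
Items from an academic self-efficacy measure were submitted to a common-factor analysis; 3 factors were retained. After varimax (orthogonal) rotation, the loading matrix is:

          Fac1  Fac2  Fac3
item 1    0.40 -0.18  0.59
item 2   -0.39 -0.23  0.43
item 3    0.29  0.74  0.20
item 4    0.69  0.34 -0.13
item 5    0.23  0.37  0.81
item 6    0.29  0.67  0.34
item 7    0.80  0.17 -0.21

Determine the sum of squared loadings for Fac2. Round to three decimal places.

SS loadings for Fac2 = (-0.18)² + (-0.23)² + 0.74² + 0.34² + 0.37² + 0.67² + 0.17² = 0.0324 + 0.0529 + 0.5476 + 0.1156 + 0.1369 + 0.4489 + 0.0289 = 1.3632

1.363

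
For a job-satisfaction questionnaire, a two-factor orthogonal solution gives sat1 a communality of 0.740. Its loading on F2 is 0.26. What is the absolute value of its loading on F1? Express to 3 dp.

Under orthogonal rotation h² = Σλ², so λ_F1² = h² − (0.0676) = 0.740 − 0.0676 = 0.6724.
|λ| = √0.6724 = 0.8200.

0.820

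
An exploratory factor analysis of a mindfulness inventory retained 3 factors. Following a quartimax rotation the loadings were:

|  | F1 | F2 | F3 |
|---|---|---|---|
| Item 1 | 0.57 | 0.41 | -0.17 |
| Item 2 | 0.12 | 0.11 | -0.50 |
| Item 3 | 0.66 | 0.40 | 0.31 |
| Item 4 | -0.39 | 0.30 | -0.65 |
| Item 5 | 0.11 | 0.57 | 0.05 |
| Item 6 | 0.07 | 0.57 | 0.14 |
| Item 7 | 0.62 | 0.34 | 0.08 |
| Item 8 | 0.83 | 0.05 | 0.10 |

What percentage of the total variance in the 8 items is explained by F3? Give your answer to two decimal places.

SS loadings for F3 = (-0.17)² + (-0.50)² + 0.31² + (-0.65)² + 0.05² + 0.14² + 0.08² + 0.10² = 0.8360
With 8 standardized items, total variance = 8. Proportion = 0.8360/8 = 0.1045 → 10.45%.

10.45%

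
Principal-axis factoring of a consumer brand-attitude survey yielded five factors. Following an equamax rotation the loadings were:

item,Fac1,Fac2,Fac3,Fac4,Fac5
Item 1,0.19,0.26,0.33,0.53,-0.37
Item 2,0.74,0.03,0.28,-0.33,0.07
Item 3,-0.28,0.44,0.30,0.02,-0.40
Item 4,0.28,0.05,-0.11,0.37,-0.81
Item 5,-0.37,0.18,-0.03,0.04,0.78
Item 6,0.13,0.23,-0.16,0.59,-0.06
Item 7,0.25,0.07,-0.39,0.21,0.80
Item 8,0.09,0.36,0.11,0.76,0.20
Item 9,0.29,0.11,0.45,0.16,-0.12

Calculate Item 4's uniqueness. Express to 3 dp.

h² = 0.28² + 0.05² + (-0.11)² + 0.37² + (-0.81)² = 0.0784 + 0.0025 + 0.0121 + 0.1369 + 0.6561 = 0.8860
Uniqueness u² = 1 − h² = 1 − 0.8860 = 0.1140

0.114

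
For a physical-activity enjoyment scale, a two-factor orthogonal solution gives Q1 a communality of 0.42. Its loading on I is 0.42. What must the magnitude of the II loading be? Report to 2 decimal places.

0.49

Under orthogonal rotation h² = Σλ², so λ_II² = h² − (0.1764) = 0.42 − 0.1764 = 0.2436.
|λ| = √0.2436 = 0.4936.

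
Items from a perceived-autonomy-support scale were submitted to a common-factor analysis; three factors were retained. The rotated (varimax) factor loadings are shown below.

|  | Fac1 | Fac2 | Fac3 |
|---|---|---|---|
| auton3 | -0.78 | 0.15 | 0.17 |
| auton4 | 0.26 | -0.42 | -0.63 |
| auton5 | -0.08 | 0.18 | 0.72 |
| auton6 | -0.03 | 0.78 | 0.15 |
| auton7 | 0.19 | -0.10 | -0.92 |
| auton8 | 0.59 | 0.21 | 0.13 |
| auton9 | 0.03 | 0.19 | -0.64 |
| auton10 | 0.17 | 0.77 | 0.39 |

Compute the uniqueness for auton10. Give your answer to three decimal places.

0.226

h² = 0.17² + 0.77² + 0.39² = 0.0289 + 0.5929 + 0.1521 = 0.7739
Uniqueness u² = 1 − h² = 1 − 0.7739 = 0.2261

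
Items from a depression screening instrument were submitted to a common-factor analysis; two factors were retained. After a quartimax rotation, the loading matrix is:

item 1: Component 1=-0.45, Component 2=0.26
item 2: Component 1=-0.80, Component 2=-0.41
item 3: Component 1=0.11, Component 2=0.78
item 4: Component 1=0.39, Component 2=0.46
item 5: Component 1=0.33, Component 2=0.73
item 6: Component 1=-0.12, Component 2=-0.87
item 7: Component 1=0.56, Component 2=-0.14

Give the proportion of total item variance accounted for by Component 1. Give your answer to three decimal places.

SS loadings for Component 1 = (-0.45)² + (-0.80)² + 0.11² + 0.39² + 0.33² + (-0.12)² + 0.56² = 1.4436
Proportion of variance = 1.4436 / 7 = 0.2062.

0.206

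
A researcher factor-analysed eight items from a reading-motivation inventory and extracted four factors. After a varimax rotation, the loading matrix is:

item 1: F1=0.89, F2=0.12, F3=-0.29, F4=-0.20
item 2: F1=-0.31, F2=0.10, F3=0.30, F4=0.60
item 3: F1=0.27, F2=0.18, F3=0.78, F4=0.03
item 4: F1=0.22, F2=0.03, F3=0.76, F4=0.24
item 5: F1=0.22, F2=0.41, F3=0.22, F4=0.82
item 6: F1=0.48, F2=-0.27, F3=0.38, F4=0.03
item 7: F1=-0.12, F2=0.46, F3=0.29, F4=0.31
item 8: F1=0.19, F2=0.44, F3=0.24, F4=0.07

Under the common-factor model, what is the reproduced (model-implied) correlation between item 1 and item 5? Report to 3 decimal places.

0.017

r̂ = Σ λ_i·λ_j across factors = (0.89)(0.22) + (0.12)(0.41) + (-0.29)(0.22) + (-0.20)(0.82)
  = +0.1958 +0.0492 -0.0638 -0.1640 = 0.0172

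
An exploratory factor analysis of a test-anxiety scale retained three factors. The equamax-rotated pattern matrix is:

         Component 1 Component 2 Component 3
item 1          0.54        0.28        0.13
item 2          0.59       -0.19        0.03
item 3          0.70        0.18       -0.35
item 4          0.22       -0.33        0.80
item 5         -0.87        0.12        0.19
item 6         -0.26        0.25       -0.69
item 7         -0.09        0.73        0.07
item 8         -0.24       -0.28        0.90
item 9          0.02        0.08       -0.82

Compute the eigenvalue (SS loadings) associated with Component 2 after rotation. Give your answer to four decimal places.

0.9504

SS loadings for Component 2 = 0.28² + (-0.19)² + 0.18² + (-0.33)² + 0.12² + 0.25² + 0.73² + (-0.28)² + 0.08² = 0.0784 + 0.0361 + 0.0324 + 0.1089 + 0.0144 + 0.0625 + 0.5329 + 0.0784 + 0.0064 = 0.9504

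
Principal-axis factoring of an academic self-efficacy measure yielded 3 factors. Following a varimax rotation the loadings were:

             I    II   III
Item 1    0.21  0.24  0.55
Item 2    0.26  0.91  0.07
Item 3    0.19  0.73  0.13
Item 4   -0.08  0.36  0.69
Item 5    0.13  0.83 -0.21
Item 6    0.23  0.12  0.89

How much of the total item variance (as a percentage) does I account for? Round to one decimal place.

3.7%

SS loadings for I = 0.21² + 0.26² + 0.19² + (-0.08)² + 0.13² + 0.23² = 0.2240
With 6 standardized items, total variance = 6. Proportion = 0.2240/6 = 0.0373 → 3.73%.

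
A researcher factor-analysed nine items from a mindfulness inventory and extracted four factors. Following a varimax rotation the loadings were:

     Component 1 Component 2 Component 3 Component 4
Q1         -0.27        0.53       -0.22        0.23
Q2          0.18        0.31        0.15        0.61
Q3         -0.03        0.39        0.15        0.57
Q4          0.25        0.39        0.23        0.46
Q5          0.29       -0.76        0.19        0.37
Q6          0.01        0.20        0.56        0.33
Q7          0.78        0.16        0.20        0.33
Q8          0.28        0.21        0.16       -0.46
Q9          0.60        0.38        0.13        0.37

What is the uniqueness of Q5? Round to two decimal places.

0.17

h² = 0.29² + (-0.76)² + 0.19² + 0.37² = 0.0841 + 0.5776 + 0.0361 + 0.1369 = 0.8347
Uniqueness u² = 1 − h² = 1 − 0.8347 = 0.1653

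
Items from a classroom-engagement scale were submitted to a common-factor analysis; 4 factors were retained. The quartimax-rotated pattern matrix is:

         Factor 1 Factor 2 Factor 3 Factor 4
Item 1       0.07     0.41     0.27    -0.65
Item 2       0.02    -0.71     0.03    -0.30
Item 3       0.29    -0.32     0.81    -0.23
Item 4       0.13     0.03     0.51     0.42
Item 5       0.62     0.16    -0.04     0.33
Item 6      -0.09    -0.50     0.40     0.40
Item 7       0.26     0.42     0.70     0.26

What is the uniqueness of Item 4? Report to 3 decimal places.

h² = 0.13² + 0.03² + 0.51² + 0.42² = 0.0169 + 0.0009 + 0.2601 + 0.1764 = 0.4543
Uniqueness u² = 1 − h² = 1 − 0.4543 = 0.5457

0.546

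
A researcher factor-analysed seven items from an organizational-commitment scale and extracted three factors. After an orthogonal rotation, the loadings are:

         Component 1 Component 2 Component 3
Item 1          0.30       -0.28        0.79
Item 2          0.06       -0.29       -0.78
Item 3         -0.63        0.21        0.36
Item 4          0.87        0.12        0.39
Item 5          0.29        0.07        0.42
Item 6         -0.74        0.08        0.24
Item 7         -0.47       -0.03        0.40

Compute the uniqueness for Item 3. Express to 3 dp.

h² = (-0.63)² + 0.21² + 0.36² = 0.3969 + 0.0441 + 0.1296 = 0.5706
Uniqueness u² = 1 − h² = 1 − 0.5706 = 0.4294

0.429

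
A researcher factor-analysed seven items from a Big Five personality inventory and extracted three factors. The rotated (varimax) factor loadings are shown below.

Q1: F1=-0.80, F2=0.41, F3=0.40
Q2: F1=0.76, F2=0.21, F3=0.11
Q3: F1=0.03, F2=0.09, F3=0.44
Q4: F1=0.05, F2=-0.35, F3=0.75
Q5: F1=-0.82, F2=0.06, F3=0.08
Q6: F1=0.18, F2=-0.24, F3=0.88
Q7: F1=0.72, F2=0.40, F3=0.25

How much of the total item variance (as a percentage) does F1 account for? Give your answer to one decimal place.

SS loadings for F1 = (-0.80)² + 0.76² + 0.03² + 0.05² + (-0.82)² + 0.18² + 0.72² = 2.4442
With 7 standardized items, total variance = 7. Proportion = 2.4442/7 = 0.3492 → 34.92%.

34.9%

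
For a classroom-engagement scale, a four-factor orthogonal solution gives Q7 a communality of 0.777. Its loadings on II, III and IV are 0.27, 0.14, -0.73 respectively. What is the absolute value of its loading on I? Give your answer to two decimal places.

0.39

Under orthogonal rotation h² = Σλ², so λ_I² = h² − (0.6254) = 0.777 − 0.6254 = 0.1516.
|λ| = √0.1516 = 0.3894.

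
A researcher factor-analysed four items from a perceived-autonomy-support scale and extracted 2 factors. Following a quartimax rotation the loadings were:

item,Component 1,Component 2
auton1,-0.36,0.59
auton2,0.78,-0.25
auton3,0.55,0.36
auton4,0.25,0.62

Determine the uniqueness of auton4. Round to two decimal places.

0.55

h² = 0.25² + 0.62² = 0.0625 + 0.3844 = 0.4469
Uniqueness u² = 1 − h² = 1 − 0.4469 = 0.5531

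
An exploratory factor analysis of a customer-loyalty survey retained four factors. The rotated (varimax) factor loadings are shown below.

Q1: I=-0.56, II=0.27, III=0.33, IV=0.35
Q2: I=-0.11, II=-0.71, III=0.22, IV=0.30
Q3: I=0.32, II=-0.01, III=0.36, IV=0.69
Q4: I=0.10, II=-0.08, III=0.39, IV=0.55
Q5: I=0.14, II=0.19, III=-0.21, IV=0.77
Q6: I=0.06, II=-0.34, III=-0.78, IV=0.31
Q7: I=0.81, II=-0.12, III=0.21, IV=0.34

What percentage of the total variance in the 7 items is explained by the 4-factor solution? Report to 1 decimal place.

SS loadings by factor: 1.1174, 0.7496, 1.1356, 1.7957; total = 4.7983.
Total variance with 7 standardized items is 7, so the solution explains 4.7983/7 = 0.6855 = 68.55%.

68.5%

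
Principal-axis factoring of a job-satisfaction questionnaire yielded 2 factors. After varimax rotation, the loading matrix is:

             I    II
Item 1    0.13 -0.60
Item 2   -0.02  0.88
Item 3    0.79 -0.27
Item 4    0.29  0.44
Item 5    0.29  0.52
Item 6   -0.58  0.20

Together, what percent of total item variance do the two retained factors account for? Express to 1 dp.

47.6%

SS loadings by factor: 1.1460, 1.7113; total = 2.8573.
Total variance with 6 standardized items is 6, so the solution explains 2.8573/6 = 0.4762 = 47.62%.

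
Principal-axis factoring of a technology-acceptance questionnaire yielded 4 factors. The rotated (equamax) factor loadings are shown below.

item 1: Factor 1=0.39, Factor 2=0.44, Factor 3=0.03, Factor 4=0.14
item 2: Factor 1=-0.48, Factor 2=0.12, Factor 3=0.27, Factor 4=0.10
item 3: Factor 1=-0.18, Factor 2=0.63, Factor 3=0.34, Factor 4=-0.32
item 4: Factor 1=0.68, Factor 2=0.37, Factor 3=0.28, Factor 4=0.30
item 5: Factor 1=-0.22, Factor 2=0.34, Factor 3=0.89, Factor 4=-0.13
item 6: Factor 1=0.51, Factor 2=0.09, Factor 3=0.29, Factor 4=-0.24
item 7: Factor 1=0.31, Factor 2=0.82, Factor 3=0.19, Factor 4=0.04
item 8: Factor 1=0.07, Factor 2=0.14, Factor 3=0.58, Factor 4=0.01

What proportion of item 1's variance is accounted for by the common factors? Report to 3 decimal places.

h² = 0.39² + 0.44² + 0.03² + 0.14² = 0.1521 + 0.1936 + 0.0009 + 0.0196 = 0.3662

0.366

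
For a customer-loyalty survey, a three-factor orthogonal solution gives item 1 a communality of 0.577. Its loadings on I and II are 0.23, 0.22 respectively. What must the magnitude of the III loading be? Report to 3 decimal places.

0.690

Under orthogonal rotation h² = Σλ², so λ_III² = h² − (0.1013) = 0.577 − 0.1013 = 0.4757.
|λ| = √0.4757 = 0.6897.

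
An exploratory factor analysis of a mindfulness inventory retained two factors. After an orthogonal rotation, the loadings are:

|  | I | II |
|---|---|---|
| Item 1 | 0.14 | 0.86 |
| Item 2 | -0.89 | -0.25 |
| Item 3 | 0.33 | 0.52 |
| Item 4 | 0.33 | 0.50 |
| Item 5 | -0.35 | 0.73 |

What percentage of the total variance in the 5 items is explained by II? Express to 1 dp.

37.1%

SS loadings for II = 0.86² + (-0.25)² + 0.52² + 0.50² + 0.73² = 1.8554
With 5 standardized items, total variance = 5. Proportion = 1.8554/5 = 0.3711 → 37.11%.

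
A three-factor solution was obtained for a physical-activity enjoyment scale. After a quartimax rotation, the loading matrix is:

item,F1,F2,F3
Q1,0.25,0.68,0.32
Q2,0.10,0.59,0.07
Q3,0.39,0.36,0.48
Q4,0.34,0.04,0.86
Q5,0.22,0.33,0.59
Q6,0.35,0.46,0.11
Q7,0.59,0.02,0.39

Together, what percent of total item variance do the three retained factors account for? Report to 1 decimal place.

53.0%

SS loadings by factor: 0.8592, 1.2626, 1.5896; total = 3.7114.
Total variance with 7 standardized items is 7, so the solution explains 3.7114/7 = 0.5302 = 53.02%.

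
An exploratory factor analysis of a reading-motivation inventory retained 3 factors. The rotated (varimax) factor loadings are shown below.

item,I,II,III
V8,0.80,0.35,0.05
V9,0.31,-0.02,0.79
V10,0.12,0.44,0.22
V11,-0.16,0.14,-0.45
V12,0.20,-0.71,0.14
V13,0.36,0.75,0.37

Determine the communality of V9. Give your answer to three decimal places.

h² = 0.31² + (-0.02)² + 0.79² = 0.0961 + 0.0004 + 0.6241 = 0.7206

0.721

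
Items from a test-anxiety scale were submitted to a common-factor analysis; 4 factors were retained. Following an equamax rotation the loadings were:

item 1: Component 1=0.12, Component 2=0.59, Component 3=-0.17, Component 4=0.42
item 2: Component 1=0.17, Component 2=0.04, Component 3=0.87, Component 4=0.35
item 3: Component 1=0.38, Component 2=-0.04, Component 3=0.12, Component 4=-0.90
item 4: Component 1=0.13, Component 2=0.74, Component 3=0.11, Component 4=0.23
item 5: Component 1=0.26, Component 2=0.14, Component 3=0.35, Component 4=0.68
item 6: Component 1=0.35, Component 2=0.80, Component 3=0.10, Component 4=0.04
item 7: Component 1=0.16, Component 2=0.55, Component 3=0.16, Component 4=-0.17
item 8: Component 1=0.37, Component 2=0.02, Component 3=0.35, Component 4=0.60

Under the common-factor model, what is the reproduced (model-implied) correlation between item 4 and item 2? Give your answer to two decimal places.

0.23

r̂ = Σ λ_i·λ_j across factors = (0.13)(0.17) + (0.74)(0.04) + (0.11)(0.87) + (0.23)(0.35)
  = +0.0221 +0.0296 +0.0957 +0.0805 = 0.2279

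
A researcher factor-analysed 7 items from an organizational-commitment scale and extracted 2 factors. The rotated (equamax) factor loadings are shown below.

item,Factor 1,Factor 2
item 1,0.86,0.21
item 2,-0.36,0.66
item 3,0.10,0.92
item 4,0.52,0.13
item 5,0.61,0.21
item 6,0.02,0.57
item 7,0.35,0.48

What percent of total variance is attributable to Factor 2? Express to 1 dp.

27.7%

SS loadings for Factor 2 = 0.21² + 0.66² + 0.92² + 0.13² + 0.21² + 0.57² + 0.48² = 1.9424
With 7 standardized items, total variance = 7. Proportion = 1.9424/7 = 0.2775 → 27.75%.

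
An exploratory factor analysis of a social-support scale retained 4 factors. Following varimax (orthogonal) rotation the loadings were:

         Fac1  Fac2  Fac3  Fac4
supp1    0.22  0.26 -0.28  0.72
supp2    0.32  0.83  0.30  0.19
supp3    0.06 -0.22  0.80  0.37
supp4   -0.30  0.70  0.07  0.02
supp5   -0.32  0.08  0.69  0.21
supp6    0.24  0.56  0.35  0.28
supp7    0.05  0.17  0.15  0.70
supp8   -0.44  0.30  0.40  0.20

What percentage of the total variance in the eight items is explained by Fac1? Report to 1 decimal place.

7.5%

SS loadings for Fac1 = 0.22² + 0.32² + 0.06² + (-0.30)² + (-0.32)² + 0.24² + 0.05² + (-0.44)² = 0.6005
With 8 standardized items, total variance = 8. Proportion = 0.6005/8 = 0.0751 → 7.51%.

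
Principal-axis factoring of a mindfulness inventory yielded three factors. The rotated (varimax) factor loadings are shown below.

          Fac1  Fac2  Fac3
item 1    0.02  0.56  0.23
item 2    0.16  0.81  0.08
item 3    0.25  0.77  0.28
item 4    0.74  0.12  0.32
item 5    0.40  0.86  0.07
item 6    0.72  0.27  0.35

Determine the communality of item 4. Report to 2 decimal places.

0.66

h² = 0.74² + 0.12² + 0.32² = 0.5476 + 0.0144 + 0.1024 = 0.6644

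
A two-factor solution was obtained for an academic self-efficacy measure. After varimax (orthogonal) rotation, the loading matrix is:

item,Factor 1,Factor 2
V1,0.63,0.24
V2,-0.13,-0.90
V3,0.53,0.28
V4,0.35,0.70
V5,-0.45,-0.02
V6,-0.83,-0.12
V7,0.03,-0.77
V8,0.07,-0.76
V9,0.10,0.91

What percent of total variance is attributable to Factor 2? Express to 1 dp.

38.3%

SS loadings for Factor 2 = 0.24² + (-0.90)² + 0.28² + 0.70² + (-0.02)² + (-0.12)² + (-0.77)² + (-0.76)² + 0.91² = 3.4494
With 9 standardized items, total variance = 9. Proportion = 3.4494/9 = 0.3833 → 38.33%.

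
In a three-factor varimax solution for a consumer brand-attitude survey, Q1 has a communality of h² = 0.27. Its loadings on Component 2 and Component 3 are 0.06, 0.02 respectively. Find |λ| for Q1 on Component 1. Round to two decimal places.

0.52

Under orthogonal rotation h² = Σλ², so λ_Component 1² = h² − (0.0040) = 0.27 − 0.0040 = 0.2660.
|λ| = √0.2660 = 0.5158.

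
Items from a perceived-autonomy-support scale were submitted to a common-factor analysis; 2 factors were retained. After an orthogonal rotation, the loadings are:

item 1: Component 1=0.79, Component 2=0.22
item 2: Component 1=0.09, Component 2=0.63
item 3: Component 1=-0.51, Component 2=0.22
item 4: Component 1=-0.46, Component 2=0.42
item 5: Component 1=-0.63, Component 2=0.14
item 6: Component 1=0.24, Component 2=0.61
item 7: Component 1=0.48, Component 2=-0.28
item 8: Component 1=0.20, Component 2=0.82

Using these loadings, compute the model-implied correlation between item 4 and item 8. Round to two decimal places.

r̂ = Σ λ_i·λ_j across factors = (-0.46)(0.20) + (0.42)(0.82)
  = -0.0920 +0.3444 = 0.2524

0.25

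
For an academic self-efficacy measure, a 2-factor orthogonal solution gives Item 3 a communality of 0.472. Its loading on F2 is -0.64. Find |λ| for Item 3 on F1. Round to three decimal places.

Under orthogonal rotation h² = Σλ², so λ_F1² = h² − (0.4096) = 0.472 − 0.4096 = 0.0624.
|λ| = √0.0624 = 0.2498.

0.250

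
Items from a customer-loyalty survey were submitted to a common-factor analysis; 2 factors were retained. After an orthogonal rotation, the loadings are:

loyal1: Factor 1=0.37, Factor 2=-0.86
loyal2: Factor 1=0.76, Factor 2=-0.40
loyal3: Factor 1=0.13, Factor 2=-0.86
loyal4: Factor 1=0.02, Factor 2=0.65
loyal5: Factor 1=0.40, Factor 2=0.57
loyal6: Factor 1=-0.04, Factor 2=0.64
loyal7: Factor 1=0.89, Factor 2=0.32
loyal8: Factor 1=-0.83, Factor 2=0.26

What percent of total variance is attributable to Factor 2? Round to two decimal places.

37.08%

SS loadings for Factor 2 = (-0.86)² + (-0.40)² + (-0.86)² + 0.65² + 0.57² + 0.64² + 0.32² + 0.26² = 2.9662
With 8 standardized items, total variance = 8. Proportion = 2.9662/8 = 0.3708 → 37.08%.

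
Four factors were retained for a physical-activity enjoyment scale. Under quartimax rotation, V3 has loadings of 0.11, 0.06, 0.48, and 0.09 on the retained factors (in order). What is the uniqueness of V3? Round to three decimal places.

h² = 0.11² + 0.06² + 0.48² + 0.09² = 0.0121 + 0.0036 + 0.2304 + 0.0081 = 0.2542
Uniqueness u² = 1 − h² = 1 − 0.2542 = 0.7458

0.746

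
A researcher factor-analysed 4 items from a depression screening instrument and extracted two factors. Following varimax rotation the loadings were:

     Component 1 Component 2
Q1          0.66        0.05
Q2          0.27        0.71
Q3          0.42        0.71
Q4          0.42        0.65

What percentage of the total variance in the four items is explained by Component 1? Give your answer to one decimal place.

SS loadings for Component 1 = 0.66² + 0.27² + 0.42² + 0.42² = 0.8613
With 4 standardized items, total variance = 4. Proportion = 0.8613/4 = 0.2153 → 21.53%.

21.5%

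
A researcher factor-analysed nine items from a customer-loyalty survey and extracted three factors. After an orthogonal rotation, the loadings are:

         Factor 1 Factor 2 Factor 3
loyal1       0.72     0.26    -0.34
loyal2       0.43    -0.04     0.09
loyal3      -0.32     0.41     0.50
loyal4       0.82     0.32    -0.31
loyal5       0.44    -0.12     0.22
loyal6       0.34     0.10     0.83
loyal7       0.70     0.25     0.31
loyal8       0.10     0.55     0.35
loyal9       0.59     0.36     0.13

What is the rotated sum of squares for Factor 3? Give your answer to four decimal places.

1.4426

SS loadings for Factor 3 = (-0.34)² + 0.09² + 0.50² + (-0.31)² + 0.22² + 0.83² + 0.31² + 0.35² + 0.13² = 0.1156 + 0.0081 + 0.2500 + 0.0961 + 0.0484 + 0.6889 + 0.0961 + 0.1225 + 0.0169 = 1.4426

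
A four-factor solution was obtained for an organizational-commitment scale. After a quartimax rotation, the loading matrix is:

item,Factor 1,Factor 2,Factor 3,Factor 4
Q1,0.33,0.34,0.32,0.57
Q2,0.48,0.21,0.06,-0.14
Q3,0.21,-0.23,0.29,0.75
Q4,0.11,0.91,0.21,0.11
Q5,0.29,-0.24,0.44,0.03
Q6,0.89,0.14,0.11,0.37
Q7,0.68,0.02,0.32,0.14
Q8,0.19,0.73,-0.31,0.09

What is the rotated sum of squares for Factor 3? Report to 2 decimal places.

0.64

SS loadings for Factor 3 = 0.32² + 0.06² + 0.29² + 0.21² + 0.44² + 0.11² + 0.32² + (-0.31)² = 0.1024 + 0.0036 + 0.0841 + 0.0441 + 0.1936 + 0.0121 + 0.1024 + 0.0961 = 0.6384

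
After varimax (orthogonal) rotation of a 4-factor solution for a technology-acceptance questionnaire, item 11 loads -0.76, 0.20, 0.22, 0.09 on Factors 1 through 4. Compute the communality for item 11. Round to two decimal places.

h² = (-0.76)² + 0.20² + 0.22² + 0.09² = 0.5776 + 0.0400 + 0.0484 + 0.0081 = 0.6741

0.67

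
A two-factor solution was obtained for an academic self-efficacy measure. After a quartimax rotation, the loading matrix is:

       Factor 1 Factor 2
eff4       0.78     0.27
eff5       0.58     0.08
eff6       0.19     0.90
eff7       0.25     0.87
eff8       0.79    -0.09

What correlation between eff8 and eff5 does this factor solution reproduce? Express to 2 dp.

0.45

r̂ = Σ λ_i·λ_j across factors = (0.79)(0.58) + (-0.09)(0.08)
  = +0.4582 -0.0072 = 0.4510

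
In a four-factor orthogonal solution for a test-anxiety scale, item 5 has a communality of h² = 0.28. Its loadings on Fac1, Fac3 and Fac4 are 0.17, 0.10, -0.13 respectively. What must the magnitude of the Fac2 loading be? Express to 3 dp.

0.473

Under orthogonal rotation h² = Σλ², so λ_Fac2² = h² − (0.0558) = 0.28 − 0.0558 = 0.2242.
|λ| = √0.2242 = 0.4735.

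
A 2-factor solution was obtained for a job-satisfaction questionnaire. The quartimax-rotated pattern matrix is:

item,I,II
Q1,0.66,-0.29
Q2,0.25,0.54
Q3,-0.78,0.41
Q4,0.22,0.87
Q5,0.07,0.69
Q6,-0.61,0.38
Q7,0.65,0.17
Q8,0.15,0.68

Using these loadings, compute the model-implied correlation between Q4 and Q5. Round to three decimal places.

0.616

r̂ = Σ λ_i·λ_j across factors = (0.22)(0.07) + (0.87)(0.69)
  = +0.0154 +0.6003 = 0.6157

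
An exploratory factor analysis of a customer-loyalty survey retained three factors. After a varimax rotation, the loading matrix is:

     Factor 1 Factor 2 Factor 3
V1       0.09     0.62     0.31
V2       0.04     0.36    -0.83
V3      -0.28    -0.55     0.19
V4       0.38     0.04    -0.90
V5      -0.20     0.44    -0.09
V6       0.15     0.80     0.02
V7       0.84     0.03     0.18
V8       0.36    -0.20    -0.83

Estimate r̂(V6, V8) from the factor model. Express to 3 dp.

r̂ = Σ λ_i·λ_j across factors = (0.15)(0.36) + (0.80)(-0.20) + (0.02)(-0.83)
  = +0.0540 -0.1600 -0.0166 = -0.1226

-0.123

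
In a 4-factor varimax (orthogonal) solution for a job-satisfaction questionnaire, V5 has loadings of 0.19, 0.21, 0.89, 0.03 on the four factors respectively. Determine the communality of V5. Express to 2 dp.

h² = 0.19² + 0.21² + 0.89² + 0.03² = 0.0361 + 0.0441 + 0.7921 + 0.0009 = 0.8732

0.87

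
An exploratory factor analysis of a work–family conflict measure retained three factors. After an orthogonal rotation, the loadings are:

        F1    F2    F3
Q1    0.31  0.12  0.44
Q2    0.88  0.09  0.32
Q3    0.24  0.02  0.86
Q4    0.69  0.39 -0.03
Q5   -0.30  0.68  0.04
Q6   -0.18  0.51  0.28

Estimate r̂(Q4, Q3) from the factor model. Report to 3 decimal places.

r̂ = Σ λ_i·λ_j across factors = (0.69)(0.24) + (0.39)(0.02) + (-0.03)(0.86)
  = +0.1656 +0.0078 -0.0258 = 0.1476

0.148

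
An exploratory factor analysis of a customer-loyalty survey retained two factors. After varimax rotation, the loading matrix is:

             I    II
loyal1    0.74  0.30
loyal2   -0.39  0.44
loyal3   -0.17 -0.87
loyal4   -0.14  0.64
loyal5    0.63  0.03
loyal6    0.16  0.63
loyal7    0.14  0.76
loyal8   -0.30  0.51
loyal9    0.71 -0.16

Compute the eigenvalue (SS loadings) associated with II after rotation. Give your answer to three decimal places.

2.711

SS loadings for II = 0.30² + 0.44² + (-0.87)² + 0.64² + 0.03² + 0.63² + 0.76² + 0.51² + (-0.16)² = 0.0900 + 0.1936 + 0.7569 + 0.4096 + 0.0009 + 0.3969 + 0.5776 + 0.2601 + 0.0256 = 2.7112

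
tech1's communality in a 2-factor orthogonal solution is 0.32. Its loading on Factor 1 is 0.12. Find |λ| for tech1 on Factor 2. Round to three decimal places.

Under orthogonal rotation h² = Σλ², so λ_Factor 2² = h² − (0.0144) = 0.32 − 0.0144 = 0.3056.
|λ| = √0.3056 = 0.5528.

0.553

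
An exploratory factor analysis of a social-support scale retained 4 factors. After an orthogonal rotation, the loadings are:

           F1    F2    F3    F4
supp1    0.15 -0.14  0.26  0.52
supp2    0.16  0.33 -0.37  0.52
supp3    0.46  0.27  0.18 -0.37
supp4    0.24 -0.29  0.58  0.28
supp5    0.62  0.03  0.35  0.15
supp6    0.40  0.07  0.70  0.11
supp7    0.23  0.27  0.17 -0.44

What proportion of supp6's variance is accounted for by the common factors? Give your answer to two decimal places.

0.67

h² = 0.40² + 0.07² + 0.70² + 0.11² = 0.1600 + 0.0049 + 0.4900 + 0.0121 = 0.6670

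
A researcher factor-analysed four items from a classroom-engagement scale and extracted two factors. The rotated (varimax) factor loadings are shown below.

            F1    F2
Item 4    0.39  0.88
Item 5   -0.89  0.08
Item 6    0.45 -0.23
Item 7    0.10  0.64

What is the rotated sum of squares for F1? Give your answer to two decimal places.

SS loadings for F1 = 0.39² + (-0.89)² + 0.45² + 0.10² = 0.1521 + 0.7921 + 0.2025 + 0.0100 = 1.1567

1.16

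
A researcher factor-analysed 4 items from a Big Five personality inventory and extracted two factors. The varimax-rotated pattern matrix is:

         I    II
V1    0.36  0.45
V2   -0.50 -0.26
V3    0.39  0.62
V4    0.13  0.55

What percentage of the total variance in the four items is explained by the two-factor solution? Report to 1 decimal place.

37.6%

SS loadings by factor: 0.5486, 0.9570; total = 1.5056.
Total variance with 4 standardized items is 4, so the solution explains 1.5056/4 = 0.3764 = 37.64%.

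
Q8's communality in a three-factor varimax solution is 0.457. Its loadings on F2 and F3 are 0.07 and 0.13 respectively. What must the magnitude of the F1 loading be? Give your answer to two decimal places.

0.66

Under orthogonal rotation h² = Σλ², so λ_F1² = h² − (0.0218) = 0.457 − 0.0218 = 0.4352.
|λ| = √0.4352 = 0.6597.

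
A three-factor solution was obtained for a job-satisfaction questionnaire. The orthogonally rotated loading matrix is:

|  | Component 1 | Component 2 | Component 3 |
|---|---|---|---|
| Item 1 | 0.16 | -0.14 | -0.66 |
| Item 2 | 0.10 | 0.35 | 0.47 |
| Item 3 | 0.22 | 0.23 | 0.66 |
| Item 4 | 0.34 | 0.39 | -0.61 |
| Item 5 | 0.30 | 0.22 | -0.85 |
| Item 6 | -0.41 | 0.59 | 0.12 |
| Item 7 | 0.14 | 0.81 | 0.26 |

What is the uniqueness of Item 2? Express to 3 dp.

0.647

h² = 0.10² + 0.35² + 0.47² = 0.0100 + 0.1225 + 0.2209 = 0.3534
Uniqueness u² = 1 − h² = 1 − 0.3534 = 0.6466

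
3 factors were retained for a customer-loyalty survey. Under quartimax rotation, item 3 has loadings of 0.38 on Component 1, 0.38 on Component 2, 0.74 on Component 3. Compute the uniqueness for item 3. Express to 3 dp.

0.164

h² = 0.38² + 0.38² + 0.74² = 0.1444 + 0.1444 + 0.5476 = 0.8364
Uniqueness u² = 1 − h² = 1 − 0.8364 = 0.1636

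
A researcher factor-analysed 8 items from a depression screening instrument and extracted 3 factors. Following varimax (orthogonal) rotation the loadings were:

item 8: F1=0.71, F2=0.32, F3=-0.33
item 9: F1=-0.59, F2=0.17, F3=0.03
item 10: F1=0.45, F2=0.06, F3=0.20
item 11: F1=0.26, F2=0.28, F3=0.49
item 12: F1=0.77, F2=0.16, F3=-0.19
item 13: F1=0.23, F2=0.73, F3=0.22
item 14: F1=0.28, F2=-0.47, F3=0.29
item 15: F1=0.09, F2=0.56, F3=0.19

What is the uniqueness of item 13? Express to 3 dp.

h² = 0.23² + 0.73² + 0.22² = 0.0529 + 0.5329 + 0.0484 = 0.6342
Uniqueness u² = 1 − h² = 1 − 0.6342 = 0.3658

0.366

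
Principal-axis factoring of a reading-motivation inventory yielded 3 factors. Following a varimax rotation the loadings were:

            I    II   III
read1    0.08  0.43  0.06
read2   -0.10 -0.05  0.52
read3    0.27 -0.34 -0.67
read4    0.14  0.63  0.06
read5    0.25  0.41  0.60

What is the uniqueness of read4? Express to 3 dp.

0.580

h² = 0.14² + 0.63² + 0.06² = 0.0196 + 0.3969 + 0.0036 = 0.4201
Uniqueness u² = 1 − h² = 1 − 0.4201 = 0.5799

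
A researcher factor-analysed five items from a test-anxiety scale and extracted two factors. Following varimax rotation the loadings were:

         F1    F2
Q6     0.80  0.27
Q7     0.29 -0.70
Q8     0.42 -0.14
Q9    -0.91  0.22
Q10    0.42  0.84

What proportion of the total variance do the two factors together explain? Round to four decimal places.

SS loadings by factor: 1.9050, 1.3365; total = 3.2415.
Total variance with 5 standardized items is 5, so the solution explains 3.2415/5 = 0.6483.

0.6483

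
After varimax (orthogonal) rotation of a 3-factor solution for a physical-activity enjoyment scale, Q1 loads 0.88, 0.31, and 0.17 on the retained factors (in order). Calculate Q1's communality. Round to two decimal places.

0.90

h² = 0.88² + 0.31² + 0.17² = 0.7744 + 0.0961 + 0.0289 = 0.8994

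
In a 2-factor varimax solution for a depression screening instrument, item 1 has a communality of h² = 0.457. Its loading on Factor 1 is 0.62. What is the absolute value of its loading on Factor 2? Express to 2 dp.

Under orthogonal rotation h² = Σλ², so λ_Factor 2² = h² − (0.3844) = 0.457 − 0.3844 = 0.0726.
|λ| = √0.0726 = 0.2694.

0.27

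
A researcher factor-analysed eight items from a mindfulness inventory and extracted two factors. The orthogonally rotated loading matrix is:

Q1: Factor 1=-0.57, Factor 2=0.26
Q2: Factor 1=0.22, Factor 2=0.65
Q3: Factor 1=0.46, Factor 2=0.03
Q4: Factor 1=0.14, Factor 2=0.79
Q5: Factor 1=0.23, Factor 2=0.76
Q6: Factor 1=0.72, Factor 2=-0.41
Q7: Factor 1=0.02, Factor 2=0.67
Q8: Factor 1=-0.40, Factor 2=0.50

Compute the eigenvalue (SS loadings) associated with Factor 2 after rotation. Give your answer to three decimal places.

SS loadings for Factor 2 = 0.26² + 0.65² + 0.03² + 0.79² + 0.76² + (-0.41)² + 0.67² + 0.50² = 0.0676 + 0.4225 + 0.0009 + 0.6241 + 0.5776 + 0.1681 + 0.4489 + 0.2500 = 2.5597

2.560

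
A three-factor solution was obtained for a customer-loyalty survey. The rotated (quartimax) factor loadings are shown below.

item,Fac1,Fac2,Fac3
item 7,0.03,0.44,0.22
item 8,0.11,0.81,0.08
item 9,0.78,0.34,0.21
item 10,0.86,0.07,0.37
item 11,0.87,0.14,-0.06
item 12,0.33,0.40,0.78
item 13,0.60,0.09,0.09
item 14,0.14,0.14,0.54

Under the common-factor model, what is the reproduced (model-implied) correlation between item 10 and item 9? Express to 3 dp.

0.772

r̂ = Σ λ_i·λ_j across factors = (0.86)(0.78) + (0.07)(0.34) + (0.37)(0.21)
  = +0.6708 +0.0238 +0.0777 = 0.7723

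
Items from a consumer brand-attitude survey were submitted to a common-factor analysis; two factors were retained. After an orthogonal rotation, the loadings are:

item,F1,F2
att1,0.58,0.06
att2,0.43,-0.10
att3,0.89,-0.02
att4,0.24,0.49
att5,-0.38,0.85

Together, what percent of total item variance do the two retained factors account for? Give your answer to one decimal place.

SS loadings by factor: 1.5154, 0.9766; total = 2.4920.
Total variance with 5 standardized items is 5, so the solution explains 2.4920/5 = 0.4984 = 49.84%.

49.8%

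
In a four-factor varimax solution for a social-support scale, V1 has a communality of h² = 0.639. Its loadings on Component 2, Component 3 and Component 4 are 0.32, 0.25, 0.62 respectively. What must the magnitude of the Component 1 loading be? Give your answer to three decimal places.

0.299

Under orthogonal rotation h² = Σλ², so λ_Component 1² = h² − (0.5493) = 0.639 − 0.5493 = 0.0897.
|λ| = √0.0897 = 0.2995.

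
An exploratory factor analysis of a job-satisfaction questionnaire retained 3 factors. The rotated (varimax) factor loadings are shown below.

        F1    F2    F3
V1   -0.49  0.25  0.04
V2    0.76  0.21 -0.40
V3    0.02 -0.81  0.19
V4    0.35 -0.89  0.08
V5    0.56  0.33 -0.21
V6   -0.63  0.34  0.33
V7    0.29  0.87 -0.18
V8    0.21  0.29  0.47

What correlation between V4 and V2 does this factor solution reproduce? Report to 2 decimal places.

r̂ = Σ λ_i·λ_j across factors = (0.35)(0.76) + (-0.89)(0.21) + (0.08)(-0.40)
  = +0.2660 -0.1869 -0.0320 = 0.0471

0.05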